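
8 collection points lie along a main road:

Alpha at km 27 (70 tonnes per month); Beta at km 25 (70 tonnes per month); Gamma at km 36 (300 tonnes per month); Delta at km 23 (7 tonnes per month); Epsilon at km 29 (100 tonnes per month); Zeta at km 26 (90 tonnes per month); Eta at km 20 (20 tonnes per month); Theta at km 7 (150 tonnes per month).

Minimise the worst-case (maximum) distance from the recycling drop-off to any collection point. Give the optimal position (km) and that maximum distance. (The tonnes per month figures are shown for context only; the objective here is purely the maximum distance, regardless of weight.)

location 21.5, max distance 14.5

The 1-center on a line is the midpoint of the two extreme points: leftmost at 7, rightmost at 36.
Optimal location = (7 + 36)/2 = 21.5; maximum distance = (36 − 7)/2 = 14.5.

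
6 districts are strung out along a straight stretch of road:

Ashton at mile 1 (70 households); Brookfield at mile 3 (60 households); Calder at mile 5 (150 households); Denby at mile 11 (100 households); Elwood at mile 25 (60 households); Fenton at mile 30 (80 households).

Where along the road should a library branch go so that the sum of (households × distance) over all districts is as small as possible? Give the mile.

x = 5

For a sum of weighted absolute distances on a line, the optimum is the weighted median (not the mean). Total weight W = 520; half-weight = 260.
Sort by position and accumulate weight:
  mile 1 (Ashton, w=70) → cum 70
  mile 3 (Brookfield, w=60) → cum 130
  mile 5 (Calder, w=150) → cum 280  ≥ 260 → median here
  mile 11 (Denby, w=100) → cum 380
  mile 25 (Elwood, w=60) → cum 440
  mile 30 (Fenton, w=80) → cum 520
Optimal location: mile 5.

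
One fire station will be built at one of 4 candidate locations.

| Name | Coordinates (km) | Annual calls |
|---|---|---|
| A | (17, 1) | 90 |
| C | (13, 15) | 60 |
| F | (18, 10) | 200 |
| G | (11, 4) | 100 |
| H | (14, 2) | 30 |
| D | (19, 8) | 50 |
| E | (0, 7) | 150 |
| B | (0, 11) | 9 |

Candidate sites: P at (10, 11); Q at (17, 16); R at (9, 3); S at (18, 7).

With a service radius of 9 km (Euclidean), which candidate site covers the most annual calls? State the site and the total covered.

Coverage radius r = 9 km; a point is covered iff (Δx)²+(Δy)² ≤ 9² = 81.
  P (10, 11): covers {C, F, G} → 360
  Q (17, 16): covers {C, F, D} → 310
  R (9, 3): covers {A, G, H} → 220
  S (18, 7): covers {A, F, G, H, D} → 470
Maximum coverage at S: 470 annual calls.

S, covering 470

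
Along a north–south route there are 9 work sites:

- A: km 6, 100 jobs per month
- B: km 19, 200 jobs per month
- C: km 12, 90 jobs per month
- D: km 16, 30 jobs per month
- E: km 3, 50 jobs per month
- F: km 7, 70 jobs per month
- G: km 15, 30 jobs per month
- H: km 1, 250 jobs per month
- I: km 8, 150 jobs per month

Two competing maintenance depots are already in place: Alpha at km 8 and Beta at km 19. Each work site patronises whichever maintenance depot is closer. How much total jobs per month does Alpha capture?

710

The indifferent point is the midpoint (8+19)/2 = 13.5; work sites left of it (closer to Alpha at 8) go to Alpha, those right go to Beta.
  H at 1 (w=250) → Alpha
  E at 3 (w=50) → Alpha
  A at 6 (w=100) → Alpha
  F at 7 (w=70) → Alpha
  I at 8 (w=150) → Alpha
  C at 12 (w=90) → Alpha
  G at 15 (w=30) → Beta
  D at 16 (w=30) → Beta
  B at 19 (w=200) → Beta
Alpha captures 710; Beta captures 260.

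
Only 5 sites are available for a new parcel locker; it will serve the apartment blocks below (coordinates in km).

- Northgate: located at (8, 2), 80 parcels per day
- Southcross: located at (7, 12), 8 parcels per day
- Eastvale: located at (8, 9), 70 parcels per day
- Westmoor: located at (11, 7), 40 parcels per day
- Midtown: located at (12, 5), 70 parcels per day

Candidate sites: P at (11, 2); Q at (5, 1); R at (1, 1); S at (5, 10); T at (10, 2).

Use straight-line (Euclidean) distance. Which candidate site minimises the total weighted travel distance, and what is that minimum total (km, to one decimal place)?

T, total 1209.5 km

Total weighted distance at each candidate:
  P (11, 2): total = 1280.6
  Q (5, 1): total = 1844.3
  R (1, 1): total = 2695.8
  S (5, 10): total = 1798.0
  T (10, 2): total = 1209.5
Minimum is at T with total 1209.5 km.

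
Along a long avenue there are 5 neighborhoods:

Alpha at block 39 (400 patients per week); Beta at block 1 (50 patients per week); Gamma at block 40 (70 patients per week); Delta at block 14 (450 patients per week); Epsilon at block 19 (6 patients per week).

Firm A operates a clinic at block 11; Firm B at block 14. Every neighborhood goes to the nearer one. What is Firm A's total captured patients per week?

The indifferent point is the midpoint (11+14)/2 = 12.5; neighborhoods left of it (closer to Firm A at 11) go to Firm A, those right go to Firm B.
  Beta at 1 (w=50) → Firm A
  Delta at 14 (w=450) → Firm B
  Epsilon at 19 (w=6) → Firm B
  Alpha at 39 (w=400) → Firm B
  Gamma at 40 (w=70) → Firm B
Firm A captures 50; Firm B captures 926.

50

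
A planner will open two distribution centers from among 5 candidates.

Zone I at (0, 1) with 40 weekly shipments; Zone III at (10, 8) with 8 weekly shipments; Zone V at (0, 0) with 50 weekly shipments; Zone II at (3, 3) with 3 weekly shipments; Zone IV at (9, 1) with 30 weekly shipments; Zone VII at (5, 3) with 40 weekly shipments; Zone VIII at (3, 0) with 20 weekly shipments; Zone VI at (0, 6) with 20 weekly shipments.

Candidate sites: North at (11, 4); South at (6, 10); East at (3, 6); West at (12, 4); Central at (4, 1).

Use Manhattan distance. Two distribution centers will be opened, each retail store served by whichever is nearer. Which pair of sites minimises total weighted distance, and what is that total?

Evaluate every pair (each demand assigned to the nearer of the two):
  {East, Central}: total = 861
  {North, Central}: total = 949
  {South, Central}: total = 957
  {West, Central}: total = 957
  {North, East}: total = 1349
  {East, West}: total = 1387
  {South, East}: total = 1537
  {North, South}: total = 2247
  {North, West}: total = 2307
  {South, West}: total = 2438
Best pair: {East, Central} with total 861.

{East, Central}, total 861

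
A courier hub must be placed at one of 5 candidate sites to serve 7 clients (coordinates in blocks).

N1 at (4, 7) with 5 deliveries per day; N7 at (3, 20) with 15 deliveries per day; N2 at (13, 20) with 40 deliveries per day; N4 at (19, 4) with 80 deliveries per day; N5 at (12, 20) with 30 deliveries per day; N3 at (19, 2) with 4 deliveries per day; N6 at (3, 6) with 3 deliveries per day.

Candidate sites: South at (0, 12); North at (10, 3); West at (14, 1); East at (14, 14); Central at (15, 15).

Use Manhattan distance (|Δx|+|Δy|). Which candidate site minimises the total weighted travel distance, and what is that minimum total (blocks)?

Total weighted distance at each candidate:
  South (0, 12): total = 3953
  North (10, 3): total = 2650
  West (14, 1): total = 2672
  East (14, 14): total = 2185
  Central (15, 15): total = 2201
Minimum is at East with total 2185 blocks.

East, total 2185 blocks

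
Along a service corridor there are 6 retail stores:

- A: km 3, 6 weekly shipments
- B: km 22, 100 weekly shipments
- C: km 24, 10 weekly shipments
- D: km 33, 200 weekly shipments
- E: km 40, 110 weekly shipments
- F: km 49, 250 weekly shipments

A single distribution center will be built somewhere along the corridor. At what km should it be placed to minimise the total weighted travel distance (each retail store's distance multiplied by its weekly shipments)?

For a sum of weighted absolute distances on a line, the optimum is the weighted median (not the mean). Total weight W = 676; half-weight = 338.
Sort by position and accumulate weight:
  km 3 (A, w=6) → cum 6
  km 22 (B, w=100) → cum 106
  km 24 (C, w=10) → cum 116
  km 33 (D, w=200) → cum 316
  km 40 (E, w=110) → cum 426  ≥ 338 → median here
  km 49 (F, w=250) → cum 676
Optimal location: km 40.

x = 40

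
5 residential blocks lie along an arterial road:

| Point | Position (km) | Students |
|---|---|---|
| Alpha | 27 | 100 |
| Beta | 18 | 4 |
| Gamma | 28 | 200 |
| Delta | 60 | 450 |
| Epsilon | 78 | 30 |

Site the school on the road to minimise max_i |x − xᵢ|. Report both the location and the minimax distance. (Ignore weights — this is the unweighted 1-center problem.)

location 48, max distance 30

The 1-center on a line is the midpoint of the two extreme points: leftmost at 18, rightmost at 78.
Optimal location = (18 + 78)/2 = 48; maximum distance = (78 − 18)/2 = 30.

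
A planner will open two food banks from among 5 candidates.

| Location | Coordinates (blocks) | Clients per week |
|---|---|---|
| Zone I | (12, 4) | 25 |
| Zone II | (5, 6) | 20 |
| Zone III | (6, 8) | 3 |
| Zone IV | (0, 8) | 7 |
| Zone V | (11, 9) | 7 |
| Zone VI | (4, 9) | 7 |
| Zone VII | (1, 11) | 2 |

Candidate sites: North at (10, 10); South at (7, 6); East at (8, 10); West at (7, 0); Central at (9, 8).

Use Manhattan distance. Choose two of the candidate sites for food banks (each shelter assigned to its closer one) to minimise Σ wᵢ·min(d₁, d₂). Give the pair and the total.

{North, South}, total 363

Evaluate every pair (each demand assigned to the nearer of the two):
  {North, South}: total = 363
  {South, East}: total = 366
  {South, Central}: total = 372
  {South, West}: total = 400
  {East, Central}: total = 439
  {North, Central}: total = 443
  {West, Central}: total = 452
  {North, East}: total = 487
  {East, West}: total = 526
  {North, West}: total = 545
Best pair: {North, South} with total 363.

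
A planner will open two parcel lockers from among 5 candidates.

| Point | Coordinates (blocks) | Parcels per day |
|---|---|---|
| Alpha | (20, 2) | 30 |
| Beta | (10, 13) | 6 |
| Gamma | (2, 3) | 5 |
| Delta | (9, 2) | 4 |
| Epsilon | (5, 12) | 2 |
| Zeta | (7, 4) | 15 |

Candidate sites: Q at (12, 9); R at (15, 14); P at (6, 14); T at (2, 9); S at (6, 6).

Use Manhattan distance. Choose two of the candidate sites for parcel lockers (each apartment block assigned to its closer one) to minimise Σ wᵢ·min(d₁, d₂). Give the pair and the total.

{Q, S}, total 608

Evaluate every pair (each demand assigned to the nearer of the two):
  {Q, S}: total = 608
  {R, S}: total = 668
  {P, S}: total = 684
  {Q, T}: total = 718
  {T, S}: total = 721
  {Q, P}: total = 751
  {Q, R}: total = 776
  {R, T}: total = 794
  {R, P}: total = 846
  {P, T}: total = 1022
Best pair: {Q, S} with total 608.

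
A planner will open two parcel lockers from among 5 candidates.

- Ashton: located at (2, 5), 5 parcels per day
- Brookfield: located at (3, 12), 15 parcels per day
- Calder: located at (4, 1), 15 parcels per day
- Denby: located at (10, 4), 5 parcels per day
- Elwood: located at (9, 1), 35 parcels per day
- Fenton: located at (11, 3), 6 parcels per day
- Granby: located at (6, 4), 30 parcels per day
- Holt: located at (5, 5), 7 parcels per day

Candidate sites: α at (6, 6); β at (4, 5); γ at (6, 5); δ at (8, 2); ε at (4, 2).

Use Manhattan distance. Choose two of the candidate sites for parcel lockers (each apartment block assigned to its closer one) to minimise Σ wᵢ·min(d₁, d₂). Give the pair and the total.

Evaluate every pair (each demand assigned to the nearer of the two):
  {γ, δ}: total = 396
  {β, δ}: total = 401
  {α, δ}: total = 423
  {δ, ε}: total = 467
  {γ, ε}: total = 499
  {β, ε}: total = 535
  {α, ε}: total = 537
  {β, γ}: total = 539
  {α, γ}: total = 594
  {α, β}: total = 615
Best pair: {γ, δ} with total 396.

{γ, δ}, total 396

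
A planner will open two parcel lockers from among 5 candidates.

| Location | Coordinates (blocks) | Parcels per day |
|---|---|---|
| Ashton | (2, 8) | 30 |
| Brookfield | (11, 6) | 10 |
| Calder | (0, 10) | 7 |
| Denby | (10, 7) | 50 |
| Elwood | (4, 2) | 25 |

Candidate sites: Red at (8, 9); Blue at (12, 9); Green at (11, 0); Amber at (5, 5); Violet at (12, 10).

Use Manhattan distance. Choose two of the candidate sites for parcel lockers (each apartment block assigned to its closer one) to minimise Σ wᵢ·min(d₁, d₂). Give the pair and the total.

{Blue, Amber}, total 590

Evaluate every pair (each demand assigned to the nearer of the two):
  {Blue, Amber}: total = 590
  {Red, Amber}: total = 603
  {Amber, Violet}: total = 650
  {Red, Green}: total = 758
  {Green, Amber}: total = 760
  {Red, Blue}: total = 788
  {Red, Violet}: total = 798
  {Blue, Green}: total = 886
  {Green, Violet}: total = 969
  {Blue, Violet}: total = 1029
Best pair: {Blue, Amber} with total 590.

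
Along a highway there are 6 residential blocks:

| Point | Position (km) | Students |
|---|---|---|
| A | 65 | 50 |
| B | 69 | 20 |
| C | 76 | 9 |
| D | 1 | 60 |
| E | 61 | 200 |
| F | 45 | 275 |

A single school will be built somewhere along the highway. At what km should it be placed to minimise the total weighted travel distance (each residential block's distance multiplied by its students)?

For a sum of weighted absolute distances on a line, the optimum is the weighted median (not the mean). Total weight W = 614; half-weight = 307.
Sort by position and accumulate weight:
  km 1 (D, w=60) → cum 60
  km 45 (F, w=275) → cum 335  ≥ 307 → median here
  km 61 (E, w=200) → cum 535
  km 65 (A, w=50) → cum 585
  km 69 (B, w=20) → cum 605
  km 76 (C, w=9) → cum 614
Optimal location: km 45.

x = 45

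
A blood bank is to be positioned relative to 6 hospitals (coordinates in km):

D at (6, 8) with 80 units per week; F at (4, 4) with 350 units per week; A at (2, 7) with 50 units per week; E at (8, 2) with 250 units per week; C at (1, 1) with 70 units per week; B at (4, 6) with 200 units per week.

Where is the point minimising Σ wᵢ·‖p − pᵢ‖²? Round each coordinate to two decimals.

The minimiser of Σwᵢ‖p−pᵢ‖² is the weighted centroid p* = (Σwᵢpᵢ)/(Σwᵢ).
Σwᵢ = 1000.
Σwᵢxᵢ = 80·6 + 350·4 + 50·2 + 250·8 + 70·1 + 200·4 = 4850.
Σwᵢyᵢ = 80·8 + 350·4 + 50·7 + 250·2 + 70·1 + 200·6 = 4160.
x* = 4850/1000 = 4.85, y* = 4160/1000 = 4.16.

(4.85, 4.16)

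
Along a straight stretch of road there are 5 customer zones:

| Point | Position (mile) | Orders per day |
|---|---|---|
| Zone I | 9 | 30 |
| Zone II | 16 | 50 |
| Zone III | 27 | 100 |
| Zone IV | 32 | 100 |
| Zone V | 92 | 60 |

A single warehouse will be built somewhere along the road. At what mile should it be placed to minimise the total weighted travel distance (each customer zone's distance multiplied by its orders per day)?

For a sum of weighted absolute distances on a line, the optimum is the weighted median (not the mean). Total weight W = 340; half-weight = 170.
Sort by position and accumulate weight:
  mile 9 (Zone I, w=30) → cum 30
  mile 16 (Zone II, w=50) → cum 80
  mile 27 (Zone III, w=100) → cum 180  ≥ 170 → median here
  mile 32 (Zone IV, w=100) → cum 280
  mile 92 (Zone V, w=60) → cum 340
Optimal location: mile 27.

x = 27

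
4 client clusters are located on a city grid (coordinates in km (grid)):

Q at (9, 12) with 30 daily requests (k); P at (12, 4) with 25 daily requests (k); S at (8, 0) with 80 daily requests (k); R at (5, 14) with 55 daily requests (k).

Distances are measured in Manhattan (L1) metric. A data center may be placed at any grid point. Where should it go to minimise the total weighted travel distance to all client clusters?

Manhattan distance separates: Σwᵢ(|x−xᵢ|+|y−yᵢ|) = Σwᵢ|x−xᵢ| + Σwᵢ|y−yᵢ|, so x and y are optimised independently as 1-D weighted medians.
Total weight W = 190; half = 95.
x-coordinate, sorted with cumulative weight:
  x=5 (R, w=55) cum 55
  x=8 (S, w=80) cum 135  ← median
  x=9 (Q, w=30) cum 165
  x=12 (P, w=25) cum 190
⇒ x* = 8
y-coordinate, sorted with cumulative weight:
  y=0 (S, w=80) cum 80
  y=4 (P, w=25) cum 105  ← median
  y=12 (Q, w=30) cum 135
  y=14 (R, w=55) cum 190
⇒ y* = 4

(8, 4)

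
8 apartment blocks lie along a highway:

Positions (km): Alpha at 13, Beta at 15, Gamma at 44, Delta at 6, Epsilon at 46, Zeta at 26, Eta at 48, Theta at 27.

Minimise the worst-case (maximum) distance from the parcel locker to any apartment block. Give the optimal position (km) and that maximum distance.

location 27, max distance 21

The 1-center on a line is the midpoint of the two extreme points: leftmost at 6, rightmost at 48.
Optimal location = (6 + 48)/2 = 27; maximum distance = (48 − 6)/2 = 21.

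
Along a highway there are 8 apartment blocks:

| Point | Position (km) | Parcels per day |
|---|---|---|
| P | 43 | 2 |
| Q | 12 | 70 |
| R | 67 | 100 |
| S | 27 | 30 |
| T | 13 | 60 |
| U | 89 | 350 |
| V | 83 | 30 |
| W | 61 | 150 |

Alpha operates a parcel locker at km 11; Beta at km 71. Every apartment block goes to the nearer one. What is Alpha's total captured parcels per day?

The indifferent point is the midpoint (11+71)/2 = 41; apartment blocks left of it (closer to Alpha at 11) go to Alpha, those right go to Beta.
  Q at 12 (w=70) → Alpha
  T at 13 (w=60) → Alpha
  S at 27 (w=30) → Alpha
  P at 43 (w=2) → Beta
  W at 61 (w=150) → Beta
  R at 67 (w=100) → Beta
  V at 83 (w=30) → Beta
  U at 89 (w=350) → Beta
Alpha captures 160; Beta captures 632.

160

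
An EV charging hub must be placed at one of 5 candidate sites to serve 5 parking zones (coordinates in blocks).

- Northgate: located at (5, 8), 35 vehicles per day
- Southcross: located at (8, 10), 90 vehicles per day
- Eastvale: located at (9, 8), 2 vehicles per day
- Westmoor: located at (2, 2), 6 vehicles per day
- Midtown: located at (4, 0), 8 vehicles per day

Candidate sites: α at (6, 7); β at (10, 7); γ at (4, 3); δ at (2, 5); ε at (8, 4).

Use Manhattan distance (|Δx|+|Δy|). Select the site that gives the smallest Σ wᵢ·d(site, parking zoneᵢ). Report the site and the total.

Total weighted distance at each candidate:
  α (6, 7): total = 654
  β (10, 7): total = 846
  γ (4, 3): total = 1262
  δ (2, 5): total = 1294
  ε (8, 4): total = 907
Minimum is at α with total 654 blocks.

α, total 654 blocks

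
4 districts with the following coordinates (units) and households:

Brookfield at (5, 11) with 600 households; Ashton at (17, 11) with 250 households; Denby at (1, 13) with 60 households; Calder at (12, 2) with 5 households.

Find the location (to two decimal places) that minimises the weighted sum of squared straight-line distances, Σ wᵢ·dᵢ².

The minimiser of Σwᵢ‖p−pᵢ‖² is the weighted centroid p* = (Σwᵢpᵢ)/(Σwᵢ).
Σwᵢ = 915.
Σwᵢxᵢ = 600·5 + 250·17 + 60·1 + 5·12 = 7370.
Σwᵢyᵢ = 600·11 + 250·11 + 60·13 + 5·2 = 10140.
x* = 7370/915 = 8.05, y* = 10140/915 = 11.08.

(8.05, 11.08)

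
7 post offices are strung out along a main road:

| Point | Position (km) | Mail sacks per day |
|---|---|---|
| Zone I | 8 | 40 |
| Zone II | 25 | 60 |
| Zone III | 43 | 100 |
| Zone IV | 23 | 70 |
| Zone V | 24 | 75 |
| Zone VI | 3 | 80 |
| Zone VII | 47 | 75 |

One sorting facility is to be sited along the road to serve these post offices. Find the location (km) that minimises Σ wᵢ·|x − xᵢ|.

x = 24

For a sum of weighted absolute distances on a line, the optimum is the weighted median (not the mean). Total weight W = 500; half-weight = 250.
Sort by position and accumulate weight:
  km 3 (Zone VI, w=80) → cum 80
  km 8 (Zone I, w=40) → cum 120
  km 23 (Zone IV, w=70) → cum 190
  km 24 (Zone V, w=75) → cum 265  ≥ 250 → median here
  km 25 (Zone II, w=60) → cum 325
  km 43 (Zone III, w=100) → cum 425
  km 47 (Zone VII, w=75) → cum 500
Optimal location: km 24.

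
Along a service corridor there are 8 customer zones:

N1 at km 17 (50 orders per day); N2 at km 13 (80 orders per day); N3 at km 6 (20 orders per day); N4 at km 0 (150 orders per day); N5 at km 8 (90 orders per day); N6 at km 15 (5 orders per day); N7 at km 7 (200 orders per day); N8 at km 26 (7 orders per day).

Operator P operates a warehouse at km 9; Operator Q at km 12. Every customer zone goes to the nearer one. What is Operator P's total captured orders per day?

460

The indifferent point is the midpoint (9+12)/2 = 10.5; customer zones left of it (closer to Operator P at 9) go to Operator P, those right go to Operator Q.
  N4 at 0 (w=150) → Operator P
  N3 at 6 (w=20) → Operator P
  N7 at 7 (w=200) → Operator P
  N5 at 8 (w=90) → Operator P
  N2 at 13 (w=80) → Operator Q
  N6 at 15 (w=5) → Operator Q
  N1 at 17 (w=50) → Operator Q
  N8 at 26 (w=7) → Operator Q
Operator P captures 460; Operator Q captures 142.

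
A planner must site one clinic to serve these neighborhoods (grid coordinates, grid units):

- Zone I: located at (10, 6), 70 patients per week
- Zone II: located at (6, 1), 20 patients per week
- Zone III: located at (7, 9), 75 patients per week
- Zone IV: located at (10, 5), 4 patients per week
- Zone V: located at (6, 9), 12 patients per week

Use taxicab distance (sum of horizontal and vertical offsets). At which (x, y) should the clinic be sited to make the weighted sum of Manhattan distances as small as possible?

Manhattan distance separates: Σwᵢ(|x−xᵢ|+|y−yᵢ|) = Σwᵢ|x−xᵢ| + Σwᵢ|y−yᵢ|, so x and y are optimised independently as 1-D weighted medians.
Total weight W = 181; half = 90.5.
x-coordinate, sorted with cumulative weight:
  x=6 (Zone II, w=20) cum 20
  x=6 (Zone V, w=12) cum 32
  x=7 (Zone III, w=75) cum 107  ← median
  x=10 (Zone I, w=70) cum 177
  x=10 (Zone IV, w=4) cum 181
⇒ x* = 7
y-coordinate, sorted with cumulative weight:
  y=1 (Zone II, w=20) cum 20
  y=5 (Zone IV, w=4) cum 24
  y=6 (Zone I, w=70) cum 94  ← median
  y=9 (Zone III, w=75) cum 169
  y=9 (Zone V, w=12) cum 181
⇒ y* = 6

(7, 6)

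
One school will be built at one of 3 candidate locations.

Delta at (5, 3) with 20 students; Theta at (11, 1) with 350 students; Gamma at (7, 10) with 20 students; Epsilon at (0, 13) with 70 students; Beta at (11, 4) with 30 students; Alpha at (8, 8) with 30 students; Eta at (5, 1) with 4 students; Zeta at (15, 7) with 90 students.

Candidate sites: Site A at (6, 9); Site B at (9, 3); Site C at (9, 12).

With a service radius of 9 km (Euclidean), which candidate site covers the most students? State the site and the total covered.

Coverage radius r = 9 km; a point is covered iff (Δx)²+(Δy)² ≤ 9² = 81.
  Site A (6, 9): covers {Delta, Gamma, Epsilon, Beta, Alpha, Eta} → 174
  Site B (9, 3): covers {Delta, Theta, Gamma, Beta, Alpha, Eta, Zeta} → 544
  Site C (9, 12): covers {Gamma, Beta, Alpha, Zeta} → 170
Maximum coverage at Site B: 544 students.

Site B, covering 544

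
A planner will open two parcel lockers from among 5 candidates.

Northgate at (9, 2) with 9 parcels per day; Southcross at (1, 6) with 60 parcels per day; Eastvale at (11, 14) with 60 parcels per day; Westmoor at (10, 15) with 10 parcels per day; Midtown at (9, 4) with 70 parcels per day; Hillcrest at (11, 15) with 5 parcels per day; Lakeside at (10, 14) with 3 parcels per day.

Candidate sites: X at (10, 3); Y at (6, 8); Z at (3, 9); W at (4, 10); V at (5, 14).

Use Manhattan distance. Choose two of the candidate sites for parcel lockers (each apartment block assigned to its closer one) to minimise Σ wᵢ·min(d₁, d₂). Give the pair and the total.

Evaluate every pair (each demand assigned to the nearer of the two):
  {X, V}: total = 1348
  {X, Z}: total = 1396
  {X, Y}: total = 1438
  {X, W}: total = 1438
  {Y, V}: total = 1461
  {Z, V}: total = 1657
  {Y, Z}: total = 1731
  {W, V}: total = 1777
  {Y, W}: total = 1851
  {Z, W}: total = 2047
Best pair: {X, V} with total 1348.

{X, V}, total 1348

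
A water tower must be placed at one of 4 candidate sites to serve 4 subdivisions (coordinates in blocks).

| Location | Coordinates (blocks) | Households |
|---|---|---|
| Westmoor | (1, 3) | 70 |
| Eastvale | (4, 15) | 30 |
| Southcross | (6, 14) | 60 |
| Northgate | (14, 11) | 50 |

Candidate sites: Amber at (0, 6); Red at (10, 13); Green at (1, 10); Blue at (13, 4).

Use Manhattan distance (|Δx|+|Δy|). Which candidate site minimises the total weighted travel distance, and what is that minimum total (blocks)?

Green, total 1970 blocks

Total weighted distance at each candidate:
  Amber (0, 6): total = 2460
  Red (10, 13): total = 2170
  Green (1, 10): total = 1970
  Blue (13, 4): total = 2930
Minimum is at Green with total 1970 blocks.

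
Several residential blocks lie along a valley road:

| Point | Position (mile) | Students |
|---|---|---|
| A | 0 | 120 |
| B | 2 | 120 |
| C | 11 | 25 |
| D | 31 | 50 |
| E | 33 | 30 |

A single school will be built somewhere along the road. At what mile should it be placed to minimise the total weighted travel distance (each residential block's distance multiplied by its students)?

For a sum of weighted absolute distances on a line, the optimum is the weighted median (not the mean). Total weight W = 345; half-weight = 172.5.
Sort by position and accumulate weight:
  mile 0 (A, w=120) → cum 120
  mile 2 (B, w=120) → cum 240  ≥ 172.5 → median here
  mile 11 (C, w=25) → cum 265
  mile 31 (D, w=50) → cum 315
  mile 33 (E, w=30) → cum 345
Optimal location: mile 2.

x = 2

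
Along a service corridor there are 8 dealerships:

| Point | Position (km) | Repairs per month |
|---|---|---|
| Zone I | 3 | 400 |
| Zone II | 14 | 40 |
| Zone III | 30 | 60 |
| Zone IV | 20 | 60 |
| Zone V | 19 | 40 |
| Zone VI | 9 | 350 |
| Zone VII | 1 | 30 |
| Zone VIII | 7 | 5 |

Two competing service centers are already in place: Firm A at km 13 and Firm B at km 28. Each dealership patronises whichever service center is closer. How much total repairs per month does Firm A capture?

925

The indifferent point is the midpoint (13+28)/2 = 20.5; dealerships left of it (closer to Firm A at 13) go to Firm A, those right go to Firm B.
  Zone VII at 1 (w=30) → Firm A
  Zone I at 3 (w=400) → Firm A
  Zone VIII at 7 (w=5) → Firm A
  Zone VI at 9 (w=350) → Firm A
  Zone II at 14 (w=40) → Firm A
  Zone V at 19 (w=40) → Firm A
  Zone IV at 20 (w=60) → Firm A
  Zone III at 30 (w=60) → Firm B
Firm A captures 925; Firm B captures 60.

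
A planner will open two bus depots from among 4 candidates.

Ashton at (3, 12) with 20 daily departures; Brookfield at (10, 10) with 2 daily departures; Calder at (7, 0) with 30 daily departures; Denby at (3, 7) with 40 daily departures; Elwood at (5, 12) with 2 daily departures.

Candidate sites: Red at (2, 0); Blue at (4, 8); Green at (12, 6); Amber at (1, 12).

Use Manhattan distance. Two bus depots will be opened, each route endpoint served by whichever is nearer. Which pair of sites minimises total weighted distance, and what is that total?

{Red, Blue}, total 356

Evaluate every pair (each demand assigned to the nearer of the two):
  {Red, Blue}: total = 356
  {Blue, Amber}: total = 474
  {Red, Amber}: total = 500
  {Blue, Green}: total = 532
  {Green, Amber}: total = 670
  {Red, Green}: total = 768
Best pair: {Red, Blue} with total 356.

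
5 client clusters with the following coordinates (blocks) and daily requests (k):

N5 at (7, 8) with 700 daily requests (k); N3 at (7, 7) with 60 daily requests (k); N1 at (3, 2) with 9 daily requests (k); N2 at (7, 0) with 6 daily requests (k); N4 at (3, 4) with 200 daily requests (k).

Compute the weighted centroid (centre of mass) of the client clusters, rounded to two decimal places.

(6.14, 7.01)

The minimiser of Σwᵢ‖p−pᵢ‖² is the weighted centroid p* = (Σwᵢpᵢ)/(Σwᵢ).
Σwᵢ = 975.
Σwᵢxᵢ = 700·7 + 60·7 + 9·3 + 6·7 + 200·3 = 5989.
Σwᵢyᵢ = 700·8 + 60·7 + 9·2 + 6·0 + 200·4 = 6838.
x* = 5989/975 = 6.14, y* = 6838/975 = 7.01.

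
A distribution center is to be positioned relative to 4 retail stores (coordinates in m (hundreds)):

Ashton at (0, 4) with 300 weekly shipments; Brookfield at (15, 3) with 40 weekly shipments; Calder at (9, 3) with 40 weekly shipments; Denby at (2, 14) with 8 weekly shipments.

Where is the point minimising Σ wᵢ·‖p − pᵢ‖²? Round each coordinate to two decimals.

The minimiser of Σwᵢ‖p−pᵢ‖² is the weighted centroid p* = (Σwᵢpᵢ)/(Σwᵢ).
Σwᵢ = 388.
Σwᵢxᵢ = 300·0 + 40·15 + 40·9 + 8·2 = 976.
Σwᵢyᵢ = 300·4 + 40·3 + 40·3 + 8·14 = 1552.
x* = 976/388 = 2.52, y* = 1552/388 = 4.00.

(2.52, 4.00)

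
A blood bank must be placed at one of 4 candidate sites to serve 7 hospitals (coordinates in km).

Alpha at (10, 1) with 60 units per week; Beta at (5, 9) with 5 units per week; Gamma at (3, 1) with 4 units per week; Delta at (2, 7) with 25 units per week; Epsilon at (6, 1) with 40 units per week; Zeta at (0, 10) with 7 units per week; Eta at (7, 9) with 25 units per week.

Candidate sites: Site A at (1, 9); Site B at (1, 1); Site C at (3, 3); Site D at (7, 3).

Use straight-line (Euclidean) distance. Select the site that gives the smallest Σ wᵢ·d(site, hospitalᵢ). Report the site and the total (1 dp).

Site D, total 734.7 km

Total weighted distance at each candidate:
  Site A (1, 9): total = 1368.6
  Site B (1, 1): total = 1258.2
  Site C (3, 3): total = 957.3
  Site D (7, 3): total = 734.7
Minimum is at Site D with total 734.7 km.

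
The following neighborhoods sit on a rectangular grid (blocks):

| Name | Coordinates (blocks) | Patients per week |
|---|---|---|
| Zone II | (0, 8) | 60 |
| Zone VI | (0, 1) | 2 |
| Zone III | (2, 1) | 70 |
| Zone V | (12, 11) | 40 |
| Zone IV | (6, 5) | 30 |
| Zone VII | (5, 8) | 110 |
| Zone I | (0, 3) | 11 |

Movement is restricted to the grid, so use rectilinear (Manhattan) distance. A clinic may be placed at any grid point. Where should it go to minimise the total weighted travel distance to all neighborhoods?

(5, 8)

Manhattan distance separates: Σwᵢ(|x−xᵢ|+|y−yᵢ|) = Σwᵢ|x−xᵢ| + Σwᵢ|y−yᵢ|, so x and y are optimised independently as 1-D weighted medians.
Total weight W = 323; half = 161.5.
x-coordinate, sorted with cumulative weight:
  x=0 (Zone II, w=60) cum 60
  x=0 (Zone VI, w=2) cum 62
  x=0 (Zone I, w=11) cum 73
  x=2 (Zone III, w=70) cum 143
  x=5 (Zone VII, w=110) cum 253  ← median
  x=6 (Zone IV, w=30) cum 283
  x=12 (Zone V, w=40) cum 323
⇒ x* = 5
y-coordinate, sorted with cumulative weight:
  y=1 (Zone VI, w=2) cum 2
  y=1 (Zone III, w=70) cum 72
  y=3 (Zone I, w=11) cum 83
  y=5 (Zone IV, w=30) cum 113
  y=8 (Zone II, w=60) cum 173  ← median
  y=8 (Zone VII, w=110) cum 283
  y=11 (Zone V, w=40) cum 323
⇒ y* = 8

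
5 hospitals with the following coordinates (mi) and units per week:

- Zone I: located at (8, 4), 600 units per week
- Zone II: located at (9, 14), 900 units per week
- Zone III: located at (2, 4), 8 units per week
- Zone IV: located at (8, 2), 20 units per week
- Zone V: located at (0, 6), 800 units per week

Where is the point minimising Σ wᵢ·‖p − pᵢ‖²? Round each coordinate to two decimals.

The minimiser of Σwᵢ‖p−pᵢ‖² is the weighted centroid p* = (Σwᵢpᵢ)/(Σwᵢ).
Σwᵢ = 2328.
Σwᵢxᵢ = 600·8 + 900·9 + 8·2 + 20·8 + 800·0 = 13076.
Σwᵢyᵢ = 600·4 + 900·14 + 8·4 + 20·2 + 800·6 = 19872.
x* = 13076/2328 = 5.62, y* = 19872/2328 = 8.54.

(5.62, 8.54)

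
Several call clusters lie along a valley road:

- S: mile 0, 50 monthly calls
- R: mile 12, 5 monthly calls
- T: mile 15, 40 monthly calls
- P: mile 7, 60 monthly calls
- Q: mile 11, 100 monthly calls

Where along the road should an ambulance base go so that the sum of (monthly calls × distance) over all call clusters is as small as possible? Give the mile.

x = 11

For a sum of weighted absolute distances on a line, the optimum is the weighted median (not the mean). Total weight W = 255; half-weight = 127.5.
Sort by position and accumulate weight:
  mile 0 (S, w=50) → cum 50
  mile 7 (P, w=60) → cum 110
  mile 11 (Q, w=100) → cum 210  ≥ 127.5 → median here
  mile 12 (R, w=5) → cum 215
  mile 15 (T, w=40) → cum 255
Optimal location: mile 11.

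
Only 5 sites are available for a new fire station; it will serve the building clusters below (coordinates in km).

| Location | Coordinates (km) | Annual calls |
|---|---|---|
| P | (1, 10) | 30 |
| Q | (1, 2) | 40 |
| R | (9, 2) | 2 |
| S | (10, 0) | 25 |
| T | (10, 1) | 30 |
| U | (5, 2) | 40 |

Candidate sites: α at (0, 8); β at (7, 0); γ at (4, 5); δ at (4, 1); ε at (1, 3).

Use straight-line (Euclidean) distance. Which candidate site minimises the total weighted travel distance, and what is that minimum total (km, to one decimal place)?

Total weighted distance at each candidate:
  α (0, 8): total = 1330.8
  β (7, 0): total = 891.5
  γ (4, 5): total = 894.4
  δ (4, 1): total = 809.9
  ε (1, 3): total = 944.8
Minimum is at δ with total 809.9 km.

δ, total 809.9 km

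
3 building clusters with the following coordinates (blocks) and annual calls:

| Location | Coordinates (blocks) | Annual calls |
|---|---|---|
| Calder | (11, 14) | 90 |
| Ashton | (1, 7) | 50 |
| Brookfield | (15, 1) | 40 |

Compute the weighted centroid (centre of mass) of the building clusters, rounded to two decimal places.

(9.11, 9.17)

The minimiser of Σwᵢ‖p−pᵢ‖² is the weighted centroid p* = (Σwᵢpᵢ)/(Σwᵢ).
Σwᵢ = 180.
Σwᵢxᵢ = 90·11 + 50·1 + 40·15 = 1640.
Σwᵢyᵢ = 90·14 + 50·7 + 40·1 = 1650.
x* = 1640/180 = 9.11, y* = 1650/180 = 9.17.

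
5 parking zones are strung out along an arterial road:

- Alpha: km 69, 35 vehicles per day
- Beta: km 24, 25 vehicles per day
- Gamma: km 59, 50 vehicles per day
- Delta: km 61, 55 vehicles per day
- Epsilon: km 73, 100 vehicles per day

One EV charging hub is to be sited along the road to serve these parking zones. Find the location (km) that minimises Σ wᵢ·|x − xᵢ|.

x = 69

For a sum of weighted absolute distances on a line, the optimum is the weighted median (not the mean). Total weight W = 265; half-weight = 132.5.
Sort by position and accumulate weight:
  km 24 (Beta, w=25) → cum 25
  km 59 (Gamma, w=50) → cum 75
  km 61 (Delta, w=55) → cum 130
  km 69 (Alpha, w=35) → cum 165  ≥ 132.5 → median here
  km 73 (Epsilon, w=100) → cum 265
Optimal location: km 69.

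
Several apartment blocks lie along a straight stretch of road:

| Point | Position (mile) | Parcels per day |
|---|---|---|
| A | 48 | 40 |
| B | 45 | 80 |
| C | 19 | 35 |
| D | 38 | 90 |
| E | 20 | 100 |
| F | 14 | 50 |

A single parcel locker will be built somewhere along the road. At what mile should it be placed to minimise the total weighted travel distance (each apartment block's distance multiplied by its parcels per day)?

For a sum of weighted absolute distances on a line, the optimum is the weighted median (not the mean). Total weight W = 395; half-weight = 197.5.
Sort by position and accumulate weight:
  mile 14 (F, w=50) → cum 50
  mile 19 (C, w=35) → cum 85
  mile 20 (E, w=100) → cum 185
  mile 38 (D, w=90) → cum 275  ≥ 197.5 → median here
  mile 45 (B, w=80) → cum 355
  mile 48 (A, w=40) → cum 395
Optimal location: mile 38.

x = 38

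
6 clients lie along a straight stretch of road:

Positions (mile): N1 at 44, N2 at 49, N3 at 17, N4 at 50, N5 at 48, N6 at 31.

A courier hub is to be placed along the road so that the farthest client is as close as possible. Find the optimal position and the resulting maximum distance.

location 33.5, max distance 16.5

The 1-center on a line is the midpoint of the two extreme points: leftmost at 17, rightmost at 50.
Optimal location = (17 + 50)/2 = 33.5; maximum distance = (50 − 17)/2 = 16.5.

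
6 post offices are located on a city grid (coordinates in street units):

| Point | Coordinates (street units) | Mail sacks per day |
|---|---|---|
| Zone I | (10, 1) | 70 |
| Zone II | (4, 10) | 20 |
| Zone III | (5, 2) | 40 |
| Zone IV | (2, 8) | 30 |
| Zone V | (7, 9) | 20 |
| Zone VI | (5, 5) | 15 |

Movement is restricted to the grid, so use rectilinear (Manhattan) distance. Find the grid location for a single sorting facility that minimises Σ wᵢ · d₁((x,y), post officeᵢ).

Manhattan distance separates: Σwᵢ(|x−xᵢ|+|y−yᵢ|) = Σwᵢ|x−xᵢ| + Σwᵢ|y−yᵢ|, so x and y are optimised independently as 1-D weighted medians.
Total weight W = 195; half = 97.5.
x-coordinate, sorted with cumulative weight:
  x=2 (Zone IV, w=30) cum 30
  x=4 (Zone II, w=20) cum 50
  x=5 (Zone III, w=40) cum 90
  x=5 (Zone VI, w=15) cum 105  ← median
  x=7 (Zone V, w=20) cum 125
  x=10 (Zone I, w=70) cum 195
⇒ x* = 5
y-coordinate, sorted with cumulative weight:
  y=1 (Zone I, w=70) cum 70
  y=2 (Zone III, w=40) cum 110  ← median
  y=5 (Zone VI, w=15) cum 125
  y=8 (Zone IV, w=30) cum 155
  y=9 (Zone V, w=20) cum 175
  y=10 (Zone II, w=20) cum 195
⇒ y* = 2

(5, 2)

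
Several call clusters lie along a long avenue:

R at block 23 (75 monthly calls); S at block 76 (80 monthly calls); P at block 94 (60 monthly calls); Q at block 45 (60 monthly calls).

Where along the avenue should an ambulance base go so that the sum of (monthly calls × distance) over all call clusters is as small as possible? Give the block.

For a sum of weighted absolute distances on a line, the optimum is the weighted median (not the mean). Total weight W = 275; half-weight = 137.5.
Sort by position and accumulate weight:
  block 23 (R, w=75) → cum 75
  block 45 (Q, w=60) → cum 135
  block 76 (S, w=80) → cum 215  ≥ 137.5 → median here
  block 94 (P, w=60) → cum 275
Optimal location: block 76.

x = 76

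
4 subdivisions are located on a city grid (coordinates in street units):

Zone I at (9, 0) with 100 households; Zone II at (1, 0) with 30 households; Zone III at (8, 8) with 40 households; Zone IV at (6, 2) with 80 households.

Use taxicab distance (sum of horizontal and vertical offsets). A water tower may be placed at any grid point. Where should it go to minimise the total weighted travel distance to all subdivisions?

(8, 0)

Manhattan distance separates: Σwᵢ(|x−xᵢ|+|y−yᵢ|) = Σwᵢ|x−xᵢ| + Σwᵢ|y−yᵢ|, so x and y are optimised independently as 1-D weighted medians.
Total weight W = 250; half = 125.
x-coordinate, sorted with cumulative weight:
  x=1 (Zone II, w=30) cum 30
  x=6 (Zone IV, w=80) cum 110
  x=8 (Zone III, w=40) cum 150  ← median
  x=9 (Zone I, w=100) cum 250
⇒ x* = 8
y-coordinate, sorted with cumulative weight:
  y=0 (Zone I, w=100) cum 100
  y=0 (Zone II, w=30) cum 130  ← median
  y=2 (Zone IV, w=80) cum 210
  y=8 (Zone III, w=40) cum 250
⇒ y* = 0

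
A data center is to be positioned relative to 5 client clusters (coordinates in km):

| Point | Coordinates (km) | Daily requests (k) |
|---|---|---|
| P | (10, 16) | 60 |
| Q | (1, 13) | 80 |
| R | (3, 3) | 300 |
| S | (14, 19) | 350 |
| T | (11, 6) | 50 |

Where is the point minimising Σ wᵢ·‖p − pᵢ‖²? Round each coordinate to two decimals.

(8.37, 11.73)

The minimiser of Σwᵢ‖p−pᵢ‖² is the weighted centroid p* = (Σwᵢpᵢ)/(Σwᵢ).
Σwᵢ = 840.
Σwᵢxᵢ = 60·10 + 80·1 + 300·3 + 350·14 + 50·11 = 7030.
Σwᵢyᵢ = 60·16 + 80·13 + 300·3 + 350·19 + 50·6 = 9850.
x* = 7030/840 = 8.37, y* = 9850/840 = 11.73.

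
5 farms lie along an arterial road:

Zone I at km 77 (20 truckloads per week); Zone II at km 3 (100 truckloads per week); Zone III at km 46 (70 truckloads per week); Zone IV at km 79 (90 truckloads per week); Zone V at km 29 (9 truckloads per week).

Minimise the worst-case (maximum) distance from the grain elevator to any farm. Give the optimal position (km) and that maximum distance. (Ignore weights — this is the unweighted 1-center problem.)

The 1-center on a line is the midpoint of the two extreme points: leftmost at 3, rightmost at 79.
Optimal location = (3 + 79)/2 = 41; maximum distance = (79 − 3)/2 = 38.

location 41, max distance 38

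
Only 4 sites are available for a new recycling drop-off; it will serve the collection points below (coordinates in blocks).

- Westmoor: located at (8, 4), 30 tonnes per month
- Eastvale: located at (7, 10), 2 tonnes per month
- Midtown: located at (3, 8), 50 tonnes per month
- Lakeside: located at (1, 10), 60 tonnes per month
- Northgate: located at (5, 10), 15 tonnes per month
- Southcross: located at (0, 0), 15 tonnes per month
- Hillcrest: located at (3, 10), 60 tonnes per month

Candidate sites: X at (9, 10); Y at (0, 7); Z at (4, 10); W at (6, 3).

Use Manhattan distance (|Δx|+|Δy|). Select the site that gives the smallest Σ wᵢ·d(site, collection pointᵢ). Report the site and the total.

Total weighted distance at each candidate:
  X (9, 10): total = 1799
  Y (0, 7): total = 1375
  Z (4, 10): total = 921
  W (6, 3): total = 2081
Minimum is at Z with total 921 blocks.

Z, total 921 blocks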